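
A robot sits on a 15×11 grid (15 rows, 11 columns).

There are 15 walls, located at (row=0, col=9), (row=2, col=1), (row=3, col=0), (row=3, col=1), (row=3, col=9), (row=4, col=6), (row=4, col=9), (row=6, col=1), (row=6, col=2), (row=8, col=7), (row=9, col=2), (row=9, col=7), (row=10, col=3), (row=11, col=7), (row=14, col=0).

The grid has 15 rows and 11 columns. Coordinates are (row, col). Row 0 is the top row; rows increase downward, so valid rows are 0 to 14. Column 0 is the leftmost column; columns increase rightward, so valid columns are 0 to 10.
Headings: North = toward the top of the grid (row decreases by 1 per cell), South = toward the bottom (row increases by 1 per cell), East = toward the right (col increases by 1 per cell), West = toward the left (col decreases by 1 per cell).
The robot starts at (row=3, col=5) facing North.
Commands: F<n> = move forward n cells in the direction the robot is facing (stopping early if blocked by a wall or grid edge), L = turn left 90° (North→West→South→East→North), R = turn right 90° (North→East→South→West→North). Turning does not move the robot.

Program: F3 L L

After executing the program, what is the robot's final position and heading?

Answer: Final position: (row=0, col=5), facing South

Derivation:
Start: (row=3, col=5), facing North
  F3: move forward 3, now at (row=0, col=5)
  L: turn left, now facing West
  L: turn left, now facing South
Final: (row=0, col=5), facing South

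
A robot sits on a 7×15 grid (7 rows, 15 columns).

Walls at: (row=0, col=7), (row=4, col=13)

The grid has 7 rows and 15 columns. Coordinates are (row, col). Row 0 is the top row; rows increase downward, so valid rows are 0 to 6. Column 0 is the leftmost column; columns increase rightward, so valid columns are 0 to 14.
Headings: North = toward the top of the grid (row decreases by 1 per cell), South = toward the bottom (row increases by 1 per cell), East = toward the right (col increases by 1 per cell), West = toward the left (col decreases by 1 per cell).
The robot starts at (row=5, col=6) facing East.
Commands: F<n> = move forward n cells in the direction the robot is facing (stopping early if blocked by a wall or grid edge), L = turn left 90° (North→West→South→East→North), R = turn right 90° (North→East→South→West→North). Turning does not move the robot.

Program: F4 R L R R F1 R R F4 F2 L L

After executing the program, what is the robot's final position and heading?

Answer: Final position: (row=5, col=14), facing West

Derivation:
Start: (row=5, col=6), facing East
  F4: move forward 4, now at (row=5, col=10)
  R: turn right, now facing South
  L: turn left, now facing East
  R: turn right, now facing South
  R: turn right, now facing West
  F1: move forward 1, now at (row=5, col=9)
  R: turn right, now facing North
  R: turn right, now facing East
  F4: move forward 4, now at (row=5, col=13)
  F2: move forward 1/2 (blocked), now at (row=5, col=14)
  L: turn left, now facing North
  L: turn left, now facing West
Final: (row=5, col=14), facing West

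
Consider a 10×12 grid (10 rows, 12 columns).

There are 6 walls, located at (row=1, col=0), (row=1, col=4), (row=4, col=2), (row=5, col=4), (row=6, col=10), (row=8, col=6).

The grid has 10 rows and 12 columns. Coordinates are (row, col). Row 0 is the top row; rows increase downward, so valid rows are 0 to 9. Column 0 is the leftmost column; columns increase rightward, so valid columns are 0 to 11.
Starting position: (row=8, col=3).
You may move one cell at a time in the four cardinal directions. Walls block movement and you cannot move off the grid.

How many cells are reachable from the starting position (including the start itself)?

BFS flood-fill from (row=8, col=3):
  Distance 0: (row=8, col=3)
  Distance 1: (row=7, col=3), (row=8, col=2), (row=8, col=4), (row=9, col=3)
  Distance 2: (row=6, col=3), (row=7, col=2), (row=7, col=4), (row=8, col=1), (row=8, col=5), (row=9, col=2), (row=9, col=4)
  Distance 3: (row=5, col=3), (row=6, col=2), (row=6, col=4), (row=7, col=1), (row=7, col=5), (row=8, col=0), (row=9, col=1), (row=9, col=5)
  Distance 4: (row=4, col=3), (row=5, col=2), (row=6, col=1), (row=6, col=5), (row=7, col=0), (row=7, col=6), (row=9, col=0), (row=9, col=6)
  Distance 5: (row=3, col=3), (row=4, col=4), (row=5, col=1), (row=5, col=5), (row=6, col=0), (row=6, col=6), (row=7, col=7), (row=9, col=7)
  Distance 6: (row=2, col=3), (row=3, col=2), (row=3, col=4), (row=4, col=1), (row=4, col=5), (row=5, col=0), (row=5, col=6), (row=6, col=7), (row=7, col=8), (row=8, col=7), (row=9, col=8)
  Distance 7: (row=1, col=3), (row=2, col=2), (row=2, col=4), (row=3, col=1), (row=3, col=5), (row=4, col=0), (row=4, col=6), (row=5, col=7), (row=6, col=8), (row=7, col=9), (row=8, col=8), (row=9, col=9)
  Distance 8: (row=0, col=3), (row=1, col=2), (row=2, col=1), (row=2, col=5), (row=3, col=0), (row=3, col=6), (row=4, col=7), (row=5, col=8), (row=6, col=9), (row=7, col=10), (row=8, col=9), (row=9, col=10)
  Distance 9: (row=0, col=2), (row=0, col=4), (row=1, col=1), (row=1, col=5), (row=2, col=0), (row=2, col=6), (row=3, col=7), (row=4, col=8), (row=5, col=9), (row=7, col=11), (row=8, col=10), (row=9, col=11)
  Distance 10: (row=0, col=1), (row=0, col=5), (row=1, col=6), (row=2, col=7), (row=3, col=8), (row=4, col=9), (row=5, col=10), (row=6, col=11), (row=8, col=11)
  Distance 11: (row=0, col=0), (row=0, col=6), (row=1, col=7), (row=2, col=8), (row=3, col=9), (row=4, col=10), (row=5, col=11)
  Distance 12: (row=0, col=7), (row=1, col=8), (row=2, col=9), (row=3, col=10), (row=4, col=11)
  Distance 13: (row=0, col=8), (row=1, col=9), (row=2, col=10), (row=3, col=11)
  Distance 14: (row=0, col=9), (row=1, col=10), (row=2, col=11)
  Distance 15: (row=0, col=10), (row=1, col=11)
  Distance 16: (row=0, col=11)
Total reachable: 114 (grid has 114 open cells total)

Answer: Reachable cells: 114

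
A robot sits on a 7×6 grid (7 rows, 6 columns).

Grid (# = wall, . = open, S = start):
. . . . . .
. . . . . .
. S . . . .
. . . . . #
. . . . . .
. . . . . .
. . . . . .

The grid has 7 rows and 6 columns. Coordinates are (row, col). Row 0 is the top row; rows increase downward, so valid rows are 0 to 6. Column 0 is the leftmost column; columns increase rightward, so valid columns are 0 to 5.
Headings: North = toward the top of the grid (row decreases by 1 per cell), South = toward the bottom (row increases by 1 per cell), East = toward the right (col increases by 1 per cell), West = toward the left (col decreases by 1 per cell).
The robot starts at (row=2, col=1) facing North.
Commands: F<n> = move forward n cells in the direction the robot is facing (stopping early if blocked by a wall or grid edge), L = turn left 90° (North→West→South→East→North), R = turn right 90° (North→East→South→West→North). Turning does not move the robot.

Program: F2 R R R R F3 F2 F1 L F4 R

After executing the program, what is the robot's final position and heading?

Answer: Final position: (row=0, col=0), facing North

Derivation:
Start: (row=2, col=1), facing North
  F2: move forward 2, now at (row=0, col=1)
  R: turn right, now facing East
  R: turn right, now facing South
  R: turn right, now facing West
  R: turn right, now facing North
  F3: move forward 0/3 (blocked), now at (row=0, col=1)
  F2: move forward 0/2 (blocked), now at (row=0, col=1)
  F1: move forward 0/1 (blocked), now at (row=0, col=1)
  L: turn left, now facing West
  F4: move forward 1/4 (blocked), now at (row=0, col=0)
  R: turn right, now facing North
Final: (row=0, col=0), facing North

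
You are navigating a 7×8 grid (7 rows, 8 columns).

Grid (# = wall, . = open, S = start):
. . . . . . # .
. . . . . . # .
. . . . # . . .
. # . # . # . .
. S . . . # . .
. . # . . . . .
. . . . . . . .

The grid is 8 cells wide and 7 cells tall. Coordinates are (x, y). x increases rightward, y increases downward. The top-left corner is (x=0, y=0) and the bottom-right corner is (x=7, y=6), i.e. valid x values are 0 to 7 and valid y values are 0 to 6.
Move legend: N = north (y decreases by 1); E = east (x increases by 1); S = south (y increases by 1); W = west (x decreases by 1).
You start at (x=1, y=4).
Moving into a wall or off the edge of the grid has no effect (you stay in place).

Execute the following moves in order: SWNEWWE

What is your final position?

Start: (x=1, y=4)
  S (south): (x=1, y=4) -> (x=1, y=5)
  W (west): (x=1, y=5) -> (x=0, y=5)
  N (north): (x=0, y=5) -> (x=0, y=4)
  E (east): (x=0, y=4) -> (x=1, y=4)
  W (west): (x=1, y=4) -> (x=0, y=4)
  W (west): blocked, stay at (x=0, y=4)
  E (east): (x=0, y=4) -> (x=1, y=4)
Final: (x=1, y=4)

Answer: Final position: (x=1, y=4)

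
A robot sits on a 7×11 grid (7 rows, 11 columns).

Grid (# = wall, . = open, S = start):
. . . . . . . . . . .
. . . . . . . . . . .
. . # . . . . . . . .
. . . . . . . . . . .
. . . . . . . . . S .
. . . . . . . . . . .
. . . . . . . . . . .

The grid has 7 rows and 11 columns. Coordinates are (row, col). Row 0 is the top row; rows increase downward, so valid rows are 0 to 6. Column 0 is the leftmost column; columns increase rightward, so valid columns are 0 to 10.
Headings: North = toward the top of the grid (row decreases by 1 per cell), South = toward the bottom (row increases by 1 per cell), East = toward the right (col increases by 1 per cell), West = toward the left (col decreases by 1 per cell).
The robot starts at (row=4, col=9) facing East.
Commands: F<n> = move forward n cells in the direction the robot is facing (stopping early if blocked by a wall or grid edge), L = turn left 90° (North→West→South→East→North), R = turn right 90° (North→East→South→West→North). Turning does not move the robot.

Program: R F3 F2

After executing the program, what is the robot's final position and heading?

Answer: Final position: (row=6, col=9), facing South

Derivation:
Start: (row=4, col=9), facing East
  R: turn right, now facing South
  F3: move forward 2/3 (blocked), now at (row=6, col=9)
  F2: move forward 0/2 (blocked), now at (row=6, col=9)
Final: (row=6, col=9), facing South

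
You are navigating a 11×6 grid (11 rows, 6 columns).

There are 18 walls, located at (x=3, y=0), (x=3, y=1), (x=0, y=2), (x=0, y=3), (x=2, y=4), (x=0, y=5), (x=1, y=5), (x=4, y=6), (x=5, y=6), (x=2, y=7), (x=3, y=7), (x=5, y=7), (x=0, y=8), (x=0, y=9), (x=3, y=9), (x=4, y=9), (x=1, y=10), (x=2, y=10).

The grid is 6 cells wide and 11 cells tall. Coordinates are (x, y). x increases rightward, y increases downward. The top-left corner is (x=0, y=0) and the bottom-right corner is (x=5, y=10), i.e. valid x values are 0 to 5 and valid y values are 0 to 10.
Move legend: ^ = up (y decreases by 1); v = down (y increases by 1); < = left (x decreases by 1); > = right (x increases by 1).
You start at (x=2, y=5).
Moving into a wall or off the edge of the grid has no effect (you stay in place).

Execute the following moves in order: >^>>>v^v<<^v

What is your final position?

Start: (x=2, y=5)
  > (right): (x=2, y=5) -> (x=3, y=5)
  ^ (up): (x=3, y=5) -> (x=3, y=4)
  > (right): (x=3, y=4) -> (x=4, y=4)
  > (right): (x=4, y=4) -> (x=5, y=4)
  > (right): blocked, stay at (x=5, y=4)
  v (down): (x=5, y=4) -> (x=5, y=5)
  ^ (up): (x=5, y=5) -> (x=5, y=4)
  v (down): (x=5, y=4) -> (x=5, y=5)
  < (left): (x=5, y=5) -> (x=4, y=5)
  < (left): (x=4, y=5) -> (x=3, y=5)
  ^ (up): (x=3, y=5) -> (x=3, y=4)
  v (down): (x=3, y=4) -> (x=3, y=5)
Final: (x=3, y=5)

Answer: Final position: (x=3, y=5)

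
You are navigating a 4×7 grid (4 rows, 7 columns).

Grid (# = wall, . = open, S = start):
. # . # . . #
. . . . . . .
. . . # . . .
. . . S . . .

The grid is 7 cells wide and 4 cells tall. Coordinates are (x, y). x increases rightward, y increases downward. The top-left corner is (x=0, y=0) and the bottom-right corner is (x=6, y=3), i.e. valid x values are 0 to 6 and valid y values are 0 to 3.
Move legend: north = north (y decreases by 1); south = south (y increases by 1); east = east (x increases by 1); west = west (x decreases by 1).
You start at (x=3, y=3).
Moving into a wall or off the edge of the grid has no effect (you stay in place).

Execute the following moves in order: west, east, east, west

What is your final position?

Start: (x=3, y=3)
  west (west): (x=3, y=3) -> (x=2, y=3)
  east (east): (x=2, y=3) -> (x=3, y=3)
  east (east): (x=3, y=3) -> (x=4, y=3)
  west (west): (x=4, y=3) -> (x=3, y=3)
Final: (x=3, y=3)

Answer: Final position: (x=3, y=3)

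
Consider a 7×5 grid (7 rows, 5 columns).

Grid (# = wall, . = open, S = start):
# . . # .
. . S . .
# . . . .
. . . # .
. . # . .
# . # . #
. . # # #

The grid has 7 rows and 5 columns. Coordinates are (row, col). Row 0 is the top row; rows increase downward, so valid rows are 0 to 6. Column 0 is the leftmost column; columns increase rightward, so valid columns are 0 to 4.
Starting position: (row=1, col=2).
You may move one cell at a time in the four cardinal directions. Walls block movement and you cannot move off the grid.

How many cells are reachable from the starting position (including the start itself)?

BFS flood-fill from (row=1, col=2):
  Distance 0: (row=1, col=2)
  Distance 1: (row=0, col=2), (row=1, col=1), (row=1, col=3), (row=2, col=2)
  Distance 2: (row=0, col=1), (row=1, col=0), (row=1, col=4), (row=2, col=1), (row=2, col=3), (row=3, col=2)
  Distance 3: (row=0, col=4), (row=2, col=4), (row=3, col=1)
  Distance 4: (row=3, col=0), (row=3, col=4), (row=4, col=1)
  Distance 5: (row=4, col=0), (row=4, col=4), (row=5, col=1)
  Distance 6: (row=4, col=3), (row=6, col=1)
  Distance 7: (row=5, col=3), (row=6, col=0)
Total reachable: 24 (grid has 24 open cells total)

Answer: Reachable cells: 24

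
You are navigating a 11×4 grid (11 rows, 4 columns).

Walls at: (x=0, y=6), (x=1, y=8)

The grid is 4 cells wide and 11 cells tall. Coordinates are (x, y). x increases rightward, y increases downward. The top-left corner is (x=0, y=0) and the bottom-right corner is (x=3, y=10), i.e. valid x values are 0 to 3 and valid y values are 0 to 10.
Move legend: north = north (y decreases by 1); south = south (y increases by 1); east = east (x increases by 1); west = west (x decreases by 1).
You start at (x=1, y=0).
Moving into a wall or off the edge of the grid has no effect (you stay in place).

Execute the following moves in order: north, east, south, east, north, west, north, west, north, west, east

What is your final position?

Answer: Final position: (x=1, y=0)

Derivation:
Start: (x=1, y=0)
  north (north): blocked, stay at (x=1, y=0)
  east (east): (x=1, y=0) -> (x=2, y=0)
  south (south): (x=2, y=0) -> (x=2, y=1)
  east (east): (x=2, y=1) -> (x=3, y=1)
  north (north): (x=3, y=1) -> (x=3, y=0)
  west (west): (x=3, y=0) -> (x=2, y=0)
  north (north): blocked, stay at (x=2, y=0)
  west (west): (x=2, y=0) -> (x=1, y=0)
  north (north): blocked, stay at (x=1, y=0)
  west (west): (x=1, y=0) -> (x=0, y=0)
  east (east): (x=0, y=0) -> (x=1, y=0)
Final: (x=1, y=0)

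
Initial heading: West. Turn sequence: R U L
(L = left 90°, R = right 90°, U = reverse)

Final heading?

Start: West
  R (right (90° clockwise)) -> North
  U (U-turn (180°)) -> South
  L (left (90° counter-clockwise)) -> East
Final: East

Answer: Final heading: East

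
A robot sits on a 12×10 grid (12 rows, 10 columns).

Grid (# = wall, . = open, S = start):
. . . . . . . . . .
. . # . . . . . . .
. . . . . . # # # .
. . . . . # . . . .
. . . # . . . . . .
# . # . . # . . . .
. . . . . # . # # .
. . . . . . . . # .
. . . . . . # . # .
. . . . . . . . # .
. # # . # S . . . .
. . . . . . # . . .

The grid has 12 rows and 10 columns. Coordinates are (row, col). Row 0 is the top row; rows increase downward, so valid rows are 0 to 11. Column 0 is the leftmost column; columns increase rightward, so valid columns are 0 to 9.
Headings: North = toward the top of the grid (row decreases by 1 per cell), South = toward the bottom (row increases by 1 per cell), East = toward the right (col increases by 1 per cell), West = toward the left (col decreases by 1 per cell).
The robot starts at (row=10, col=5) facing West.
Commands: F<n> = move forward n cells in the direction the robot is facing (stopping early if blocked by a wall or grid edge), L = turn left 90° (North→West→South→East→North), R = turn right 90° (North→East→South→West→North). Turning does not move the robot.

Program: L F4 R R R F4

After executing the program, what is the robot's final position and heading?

Answer: Final position: (row=11, col=5), facing East

Derivation:
Start: (row=10, col=5), facing West
  L: turn left, now facing South
  F4: move forward 1/4 (blocked), now at (row=11, col=5)
  R: turn right, now facing West
  R: turn right, now facing North
  R: turn right, now facing East
  F4: move forward 0/4 (blocked), now at (row=11, col=5)
Final: (row=11, col=5), facing East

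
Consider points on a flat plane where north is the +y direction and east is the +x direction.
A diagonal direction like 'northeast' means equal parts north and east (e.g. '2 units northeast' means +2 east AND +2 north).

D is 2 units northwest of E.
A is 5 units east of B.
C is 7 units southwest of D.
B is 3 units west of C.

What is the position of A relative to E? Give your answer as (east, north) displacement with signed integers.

Place E at the origin (east=0, north=0).
  D is 2 units northwest of E: delta (east=-2, north=+2); D at (east=-2, north=2).
  C is 7 units southwest of D: delta (east=-7, north=-7); C at (east=-9, north=-5).
  B is 3 units west of C: delta (east=-3, north=+0); B at (east=-12, north=-5).
  A is 5 units east of B: delta (east=+5, north=+0); A at (east=-7, north=-5).
Therefore A relative to E: (east=-7, north=-5).

Answer: A is at (east=-7, north=-5) relative to E.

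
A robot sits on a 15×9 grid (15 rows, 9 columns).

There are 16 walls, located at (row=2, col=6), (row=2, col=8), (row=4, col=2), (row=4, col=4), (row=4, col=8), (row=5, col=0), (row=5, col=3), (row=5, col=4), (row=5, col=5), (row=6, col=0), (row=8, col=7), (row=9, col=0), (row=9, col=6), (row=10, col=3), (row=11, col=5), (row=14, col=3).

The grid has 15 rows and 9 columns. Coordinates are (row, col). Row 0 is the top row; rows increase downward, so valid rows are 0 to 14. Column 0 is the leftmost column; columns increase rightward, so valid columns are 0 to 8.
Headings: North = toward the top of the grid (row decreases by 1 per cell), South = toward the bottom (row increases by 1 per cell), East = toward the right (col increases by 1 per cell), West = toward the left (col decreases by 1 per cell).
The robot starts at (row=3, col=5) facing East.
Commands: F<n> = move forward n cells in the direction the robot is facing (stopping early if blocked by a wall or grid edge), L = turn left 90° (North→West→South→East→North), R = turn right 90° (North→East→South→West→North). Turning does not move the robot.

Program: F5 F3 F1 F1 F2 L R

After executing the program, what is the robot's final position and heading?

Answer: Final position: (row=3, col=8), facing East

Derivation:
Start: (row=3, col=5), facing East
  F5: move forward 3/5 (blocked), now at (row=3, col=8)
  F3: move forward 0/3 (blocked), now at (row=3, col=8)
  F1: move forward 0/1 (blocked), now at (row=3, col=8)
  F1: move forward 0/1 (blocked), now at (row=3, col=8)
  F2: move forward 0/2 (blocked), now at (row=3, col=8)
  L: turn left, now facing North
  R: turn right, now facing East
Final: (row=3, col=8), facing East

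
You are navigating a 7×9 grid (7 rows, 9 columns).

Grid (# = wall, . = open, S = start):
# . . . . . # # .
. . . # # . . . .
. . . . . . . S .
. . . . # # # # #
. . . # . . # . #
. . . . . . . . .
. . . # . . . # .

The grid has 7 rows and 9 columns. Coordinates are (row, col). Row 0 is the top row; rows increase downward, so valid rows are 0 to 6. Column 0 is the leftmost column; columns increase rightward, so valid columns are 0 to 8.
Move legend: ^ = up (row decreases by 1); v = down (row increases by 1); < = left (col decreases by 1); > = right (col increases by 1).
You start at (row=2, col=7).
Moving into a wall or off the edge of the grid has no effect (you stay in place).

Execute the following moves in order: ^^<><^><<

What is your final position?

Start: (row=2, col=7)
  ^ (up): (row=2, col=7) -> (row=1, col=7)
  ^ (up): blocked, stay at (row=1, col=7)
  < (left): (row=1, col=7) -> (row=1, col=6)
  > (right): (row=1, col=6) -> (row=1, col=7)
  < (left): (row=1, col=7) -> (row=1, col=6)
  ^ (up): blocked, stay at (row=1, col=6)
  > (right): (row=1, col=6) -> (row=1, col=7)
  < (left): (row=1, col=7) -> (row=1, col=6)
  < (left): (row=1, col=6) -> (row=1, col=5)
Final: (row=1, col=5)

Answer: Final position: (row=1, col=5)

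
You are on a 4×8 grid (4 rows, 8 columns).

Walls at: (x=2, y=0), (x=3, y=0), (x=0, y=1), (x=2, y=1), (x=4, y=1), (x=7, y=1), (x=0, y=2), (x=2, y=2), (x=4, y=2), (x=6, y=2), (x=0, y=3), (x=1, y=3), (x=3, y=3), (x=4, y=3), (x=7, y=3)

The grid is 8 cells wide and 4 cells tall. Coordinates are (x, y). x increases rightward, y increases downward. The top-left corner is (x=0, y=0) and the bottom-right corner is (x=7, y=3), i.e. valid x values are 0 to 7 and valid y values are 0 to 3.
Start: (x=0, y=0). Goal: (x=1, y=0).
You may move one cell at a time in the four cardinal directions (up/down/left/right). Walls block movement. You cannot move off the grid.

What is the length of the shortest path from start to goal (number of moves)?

BFS from (x=0, y=0) until reaching (x=1, y=0):
  Distance 0: (x=0, y=0)
  Distance 1: (x=1, y=0)  <- goal reached here
One shortest path (1 moves): (x=0, y=0) -> (x=1, y=0)

Answer: Shortest path length: 1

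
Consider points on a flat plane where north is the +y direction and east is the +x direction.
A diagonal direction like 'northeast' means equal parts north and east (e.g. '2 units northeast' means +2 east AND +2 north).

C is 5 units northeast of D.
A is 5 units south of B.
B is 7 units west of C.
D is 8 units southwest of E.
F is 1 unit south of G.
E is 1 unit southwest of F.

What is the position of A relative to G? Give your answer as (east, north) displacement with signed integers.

Answer: A is at (east=-11, north=-10) relative to G.

Derivation:
Place G at the origin (east=0, north=0).
  F is 1 unit south of G: delta (east=+0, north=-1); F at (east=0, north=-1).
  E is 1 unit southwest of F: delta (east=-1, north=-1); E at (east=-1, north=-2).
  D is 8 units southwest of E: delta (east=-8, north=-8); D at (east=-9, north=-10).
  C is 5 units northeast of D: delta (east=+5, north=+5); C at (east=-4, north=-5).
  B is 7 units west of C: delta (east=-7, north=+0); B at (east=-11, north=-5).
  A is 5 units south of B: delta (east=+0, north=-5); A at (east=-11, north=-10).
Therefore A relative to G: (east=-11, north=-10).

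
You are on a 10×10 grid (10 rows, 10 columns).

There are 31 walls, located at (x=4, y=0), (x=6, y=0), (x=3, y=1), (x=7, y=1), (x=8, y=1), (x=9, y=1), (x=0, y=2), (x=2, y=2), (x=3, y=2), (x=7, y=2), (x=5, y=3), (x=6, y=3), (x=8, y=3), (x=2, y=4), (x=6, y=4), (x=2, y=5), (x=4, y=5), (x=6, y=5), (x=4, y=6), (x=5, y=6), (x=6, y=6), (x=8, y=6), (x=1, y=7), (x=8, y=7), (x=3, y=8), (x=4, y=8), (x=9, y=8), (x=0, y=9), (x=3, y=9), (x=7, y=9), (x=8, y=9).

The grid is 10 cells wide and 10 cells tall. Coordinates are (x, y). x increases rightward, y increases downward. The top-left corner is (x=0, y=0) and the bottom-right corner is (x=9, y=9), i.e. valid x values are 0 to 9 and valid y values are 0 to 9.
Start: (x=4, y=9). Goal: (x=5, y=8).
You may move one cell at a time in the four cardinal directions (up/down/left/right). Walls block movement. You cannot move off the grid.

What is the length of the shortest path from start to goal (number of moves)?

BFS from (x=4, y=9) until reaching (x=5, y=8):
  Distance 0: (x=4, y=9)
  Distance 1: (x=5, y=9)
  Distance 2: (x=5, y=8), (x=6, y=9)  <- goal reached here
One shortest path (2 moves): (x=4, y=9) -> (x=5, y=9) -> (x=5, y=8)

Answer: Shortest path length: 2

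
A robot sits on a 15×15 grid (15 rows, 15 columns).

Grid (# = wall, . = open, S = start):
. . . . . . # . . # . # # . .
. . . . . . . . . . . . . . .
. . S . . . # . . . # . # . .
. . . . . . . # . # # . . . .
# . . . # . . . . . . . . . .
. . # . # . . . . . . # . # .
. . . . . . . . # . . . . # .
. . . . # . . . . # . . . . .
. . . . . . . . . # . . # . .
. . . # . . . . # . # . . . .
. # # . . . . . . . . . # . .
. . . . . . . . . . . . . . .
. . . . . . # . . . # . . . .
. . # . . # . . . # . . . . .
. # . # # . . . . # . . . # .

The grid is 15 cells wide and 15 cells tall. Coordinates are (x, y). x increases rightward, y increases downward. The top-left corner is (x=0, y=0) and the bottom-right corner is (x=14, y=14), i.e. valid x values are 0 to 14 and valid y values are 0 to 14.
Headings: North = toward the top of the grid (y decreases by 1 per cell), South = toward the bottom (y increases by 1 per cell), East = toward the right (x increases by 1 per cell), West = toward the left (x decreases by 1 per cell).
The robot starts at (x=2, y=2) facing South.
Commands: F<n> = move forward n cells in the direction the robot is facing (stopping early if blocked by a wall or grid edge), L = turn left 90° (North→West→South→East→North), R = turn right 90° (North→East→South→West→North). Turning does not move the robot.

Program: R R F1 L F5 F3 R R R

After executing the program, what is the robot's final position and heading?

Start: (x=2, y=2), facing South
  R: turn right, now facing West
  R: turn right, now facing North
  F1: move forward 1, now at (x=2, y=1)
  L: turn left, now facing West
  F5: move forward 2/5 (blocked), now at (x=0, y=1)
  F3: move forward 0/3 (blocked), now at (x=0, y=1)
  R: turn right, now facing North
  R: turn right, now facing East
  R: turn right, now facing South
Final: (x=0, y=1), facing South

Answer: Final position: (x=0, y=1), facing South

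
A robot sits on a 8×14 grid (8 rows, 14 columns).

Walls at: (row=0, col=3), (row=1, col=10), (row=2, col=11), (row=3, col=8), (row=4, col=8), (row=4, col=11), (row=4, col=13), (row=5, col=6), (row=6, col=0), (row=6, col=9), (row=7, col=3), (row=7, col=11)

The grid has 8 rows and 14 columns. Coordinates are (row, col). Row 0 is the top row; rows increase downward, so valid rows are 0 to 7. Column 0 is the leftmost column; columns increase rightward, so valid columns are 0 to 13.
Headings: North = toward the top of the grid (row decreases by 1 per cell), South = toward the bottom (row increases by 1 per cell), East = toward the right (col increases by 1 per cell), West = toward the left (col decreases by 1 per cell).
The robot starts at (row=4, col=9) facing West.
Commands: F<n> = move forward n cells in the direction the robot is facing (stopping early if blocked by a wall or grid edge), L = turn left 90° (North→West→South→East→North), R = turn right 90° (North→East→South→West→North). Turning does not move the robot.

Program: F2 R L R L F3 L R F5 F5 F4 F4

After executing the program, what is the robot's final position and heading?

Answer: Final position: (row=4, col=9), facing West

Derivation:
Start: (row=4, col=9), facing West
  F2: move forward 0/2 (blocked), now at (row=4, col=9)
  R: turn right, now facing North
  L: turn left, now facing West
  R: turn right, now facing North
  L: turn left, now facing West
  F3: move forward 0/3 (blocked), now at (row=4, col=9)
  L: turn left, now facing South
  R: turn right, now facing West
  F5: move forward 0/5 (blocked), now at (row=4, col=9)
  F5: move forward 0/5 (blocked), now at (row=4, col=9)
  F4: move forward 0/4 (blocked), now at (row=4, col=9)
  F4: move forward 0/4 (blocked), now at (row=4, col=9)
Final: (row=4, col=9), facing West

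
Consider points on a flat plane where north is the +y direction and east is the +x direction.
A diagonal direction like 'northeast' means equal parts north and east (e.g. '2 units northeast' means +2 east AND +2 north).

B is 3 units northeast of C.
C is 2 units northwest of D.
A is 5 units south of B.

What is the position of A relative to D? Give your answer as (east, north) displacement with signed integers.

Answer: A is at (east=1, north=0) relative to D.

Derivation:
Place D at the origin (east=0, north=0).
  C is 2 units northwest of D: delta (east=-2, north=+2); C at (east=-2, north=2).
  B is 3 units northeast of C: delta (east=+3, north=+3); B at (east=1, north=5).
  A is 5 units south of B: delta (east=+0, north=-5); A at (east=1, north=0).
Therefore A relative to D: (east=1, north=0).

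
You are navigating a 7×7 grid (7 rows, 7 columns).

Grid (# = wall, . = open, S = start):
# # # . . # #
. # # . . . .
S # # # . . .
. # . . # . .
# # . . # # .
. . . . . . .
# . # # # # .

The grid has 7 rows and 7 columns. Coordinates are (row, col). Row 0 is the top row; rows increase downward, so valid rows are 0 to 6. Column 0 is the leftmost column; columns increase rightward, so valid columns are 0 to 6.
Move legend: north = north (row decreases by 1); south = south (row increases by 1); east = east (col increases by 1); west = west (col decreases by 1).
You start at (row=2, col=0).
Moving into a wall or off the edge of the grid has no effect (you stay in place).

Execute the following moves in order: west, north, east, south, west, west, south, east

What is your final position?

Answer: Final position: (row=3, col=0)

Derivation:
Start: (row=2, col=0)
  west (west): blocked, stay at (row=2, col=0)
  north (north): (row=2, col=0) -> (row=1, col=0)
  east (east): blocked, stay at (row=1, col=0)
  south (south): (row=1, col=0) -> (row=2, col=0)
  west (west): blocked, stay at (row=2, col=0)
  west (west): blocked, stay at (row=2, col=0)
  south (south): (row=2, col=0) -> (row=3, col=0)
  east (east): blocked, stay at (row=3, col=0)
Final: (row=3, col=0)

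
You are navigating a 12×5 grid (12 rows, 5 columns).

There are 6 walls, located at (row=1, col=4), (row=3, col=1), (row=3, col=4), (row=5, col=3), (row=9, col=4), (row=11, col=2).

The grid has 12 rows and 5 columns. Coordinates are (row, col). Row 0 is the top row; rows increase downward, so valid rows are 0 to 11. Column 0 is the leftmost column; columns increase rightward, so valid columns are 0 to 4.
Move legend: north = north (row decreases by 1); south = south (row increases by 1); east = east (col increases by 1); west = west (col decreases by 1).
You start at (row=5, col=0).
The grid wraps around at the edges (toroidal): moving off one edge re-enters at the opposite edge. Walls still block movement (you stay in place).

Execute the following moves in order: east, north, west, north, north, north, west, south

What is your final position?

Answer: Final position: (row=2, col=0)

Derivation:
Start: (row=5, col=0)
  east (east): (row=5, col=0) -> (row=5, col=1)
  north (north): (row=5, col=1) -> (row=4, col=1)
  west (west): (row=4, col=1) -> (row=4, col=0)
  north (north): (row=4, col=0) -> (row=3, col=0)
  north (north): (row=3, col=0) -> (row=2, col=0)
  north (north): (row=2, col=0) -> (row=1, col=0)
  west (west): blocked, stay at (row=1, col=0)
  south (south): (row=1, col=0) -> (row=2, col=0)
Final: (row=2, col=0)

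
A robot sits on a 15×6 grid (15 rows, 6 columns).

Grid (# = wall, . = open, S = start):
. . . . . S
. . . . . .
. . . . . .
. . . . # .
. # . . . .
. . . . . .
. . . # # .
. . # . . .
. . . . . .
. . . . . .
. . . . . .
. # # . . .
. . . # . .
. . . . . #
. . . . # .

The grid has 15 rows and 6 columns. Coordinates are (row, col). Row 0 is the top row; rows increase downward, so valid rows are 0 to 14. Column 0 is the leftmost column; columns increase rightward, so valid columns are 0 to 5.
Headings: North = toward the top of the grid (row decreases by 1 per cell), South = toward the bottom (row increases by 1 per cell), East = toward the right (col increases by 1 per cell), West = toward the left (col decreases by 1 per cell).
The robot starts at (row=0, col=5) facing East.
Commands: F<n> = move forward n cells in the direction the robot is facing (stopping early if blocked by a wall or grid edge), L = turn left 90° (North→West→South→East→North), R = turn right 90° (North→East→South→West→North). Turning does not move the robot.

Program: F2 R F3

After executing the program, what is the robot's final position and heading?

Answer: Final position: (row=3, col=5), facing South

Derivation:
Start: (row=0, col=5), facing East
  F2: move forward 0/2 (blocked), now at (row=0, col=5)
  R: turn right, now facing South
  F3: move forward 3, now at (row=3, col=5)
Final: (row=3, col=5), facing South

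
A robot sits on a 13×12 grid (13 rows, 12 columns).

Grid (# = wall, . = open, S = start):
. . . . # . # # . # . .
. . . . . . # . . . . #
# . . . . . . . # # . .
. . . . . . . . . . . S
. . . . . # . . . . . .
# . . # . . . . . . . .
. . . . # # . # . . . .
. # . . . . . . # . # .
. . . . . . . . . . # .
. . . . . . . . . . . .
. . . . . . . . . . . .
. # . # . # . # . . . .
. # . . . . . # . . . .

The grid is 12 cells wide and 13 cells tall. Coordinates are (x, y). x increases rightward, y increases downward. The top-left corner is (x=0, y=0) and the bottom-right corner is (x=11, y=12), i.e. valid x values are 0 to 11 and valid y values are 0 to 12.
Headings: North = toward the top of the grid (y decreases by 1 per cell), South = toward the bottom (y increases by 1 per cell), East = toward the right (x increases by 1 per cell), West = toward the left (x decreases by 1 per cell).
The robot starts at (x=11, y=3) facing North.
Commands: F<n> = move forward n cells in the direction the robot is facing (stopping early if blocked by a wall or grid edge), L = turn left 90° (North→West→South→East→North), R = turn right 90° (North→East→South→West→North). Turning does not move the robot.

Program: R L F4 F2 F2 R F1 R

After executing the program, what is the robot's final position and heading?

Answer: Final position: (x=11, y=2), facing South

Derivation:
Start: (x=11, y=3), facing North
  R: turn right, now facing East
  L: turn left, now facing North
  F4: move forward 1/4 (blocked), now at (x=11, y=2)
  F2: move forward 0/2 (blocked), now at (x=11, y=2)
  F2: move forward 0/2 (blocked), now at (x=11, y=2)
  R: turn right, now facing East
  F1: move forward 0/1 (blocked), now at (x=11, y=2)
  R: turn right, now facing South
Final: (x=11, y=2), facing South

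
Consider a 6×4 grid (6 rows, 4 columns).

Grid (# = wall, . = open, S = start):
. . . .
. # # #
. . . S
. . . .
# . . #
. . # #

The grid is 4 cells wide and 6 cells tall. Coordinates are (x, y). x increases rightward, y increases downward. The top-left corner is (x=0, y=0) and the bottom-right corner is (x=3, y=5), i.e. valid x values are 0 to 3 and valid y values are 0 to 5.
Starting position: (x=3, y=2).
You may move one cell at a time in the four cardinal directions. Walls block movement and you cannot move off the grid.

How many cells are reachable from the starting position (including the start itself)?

BFS flood-fill from (x=3, y=2):
  Distance 0: (x=3, y=2)
  Distance 1: (x=2, y=2), (x=3, y=3)
  Distance 2: (x=1, y=2), (x=2, y=3)
  Distance 3: (x=0, y=2), (x=1, y=3), (x=2, y=4)
  Distance 4: (x=0, y=1), (x=0, y=3), (x=1, y=4)
  Distance 5: (x=0, y=0), (x=1, y=5)
  Distance 6: (x=1, y=0), (x=0, y=5)
  Distance 7: (x=2, y=0)
  Distance 8: (x=3, y=0)
Total reachable: 17 (grid has 17 open cells total)

Answer: Reachable cells: 17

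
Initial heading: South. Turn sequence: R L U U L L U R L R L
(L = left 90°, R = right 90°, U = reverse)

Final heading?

Start: South
  R (right (90° clockwise)) -> West
  L (left (90° counter-clockwise)) -> South
  U (U-turn (180°)) -> North
  U (U-turn (180°)) -> South
  L (left (90° counter-clockwise)) -> East
  L (left (90° counter-clockwise)) -> North
  U (U-turn (180°)) -> South
  R (right (90° clockwise)) -> West
  L (left (90° counter-clockwise)) -> South
  R (right (90° clockwise)) -> West
  L (left (90° counter-clockwise)) -> South
Final: South

Answer: Final heading: South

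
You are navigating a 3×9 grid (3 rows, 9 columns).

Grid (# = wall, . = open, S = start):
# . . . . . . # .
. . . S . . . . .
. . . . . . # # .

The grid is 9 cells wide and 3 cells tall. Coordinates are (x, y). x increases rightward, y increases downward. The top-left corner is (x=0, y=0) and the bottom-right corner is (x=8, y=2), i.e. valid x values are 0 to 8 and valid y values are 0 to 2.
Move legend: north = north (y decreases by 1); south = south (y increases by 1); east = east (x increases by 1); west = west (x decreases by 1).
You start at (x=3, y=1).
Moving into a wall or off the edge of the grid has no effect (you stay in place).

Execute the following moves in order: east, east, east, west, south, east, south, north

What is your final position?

Answer: Final position: (x=5, y=1)

Derivation:
Start: (x=3, y=1)
  east (east): (x=3, y=1) -> (x=4, y=1)
  east (east): (x=4, y=1) -> (x=5, y=1)
  east (east): (x=5, y=1) -> (x=6, y=1)
  west (west): (x=6, y=1) -> (x=5, y=1)
  south (south): (x=5, y=1) -> (x=5, y=2)
  east (east): blocked, stay at (x=5, y=2)
  south (south): blocked, stay at (x=5, y=2)
  north (north): (x=5, y=2) -> (x=5, y=1)
Final: (x=5, y=1)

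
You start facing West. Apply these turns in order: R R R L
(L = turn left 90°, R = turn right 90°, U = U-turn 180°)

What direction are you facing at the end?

Start: West
  R (right (90° clockwise)) -> North
  R (right (90° clockwise)) -> East
  R (right (90° clockwise)) -> South
  L (left (90° counter-clockwise)) -> East
Final: East

Answer: Final heading: East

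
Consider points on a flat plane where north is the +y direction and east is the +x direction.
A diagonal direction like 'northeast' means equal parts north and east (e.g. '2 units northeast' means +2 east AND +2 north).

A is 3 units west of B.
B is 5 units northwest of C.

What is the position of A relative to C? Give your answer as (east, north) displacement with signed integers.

Answer: A is at (east=-8, north=5) relative to C.

Derivation:
Place C at the origin (east=0, north=0).
  B is 5 units northwest of C: delta (east=-5, north=+5); B at (east=-5, north=5).
  A is 3 units west of B: delta (east=-3, north=+0); A at (east=-8, north=5).
Therefore A relative to C: (east=-8, north=5).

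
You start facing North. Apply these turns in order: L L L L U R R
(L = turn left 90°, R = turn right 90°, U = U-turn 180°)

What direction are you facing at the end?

Answer: Final heading: North

Derivation:
Start: North
  L (left (90° counter-clockwise)) -> West
  L (left (90° counter-clockwise)) -> South
  L (left (90° counter-clockwise)) -> East
  L (left (90° counter-clockwise)) -> North
  U (U-turn (180°)) -> South
  R (right (90° clockwise)) -> West
  R (right (90° clockwise)) -> North
Final: North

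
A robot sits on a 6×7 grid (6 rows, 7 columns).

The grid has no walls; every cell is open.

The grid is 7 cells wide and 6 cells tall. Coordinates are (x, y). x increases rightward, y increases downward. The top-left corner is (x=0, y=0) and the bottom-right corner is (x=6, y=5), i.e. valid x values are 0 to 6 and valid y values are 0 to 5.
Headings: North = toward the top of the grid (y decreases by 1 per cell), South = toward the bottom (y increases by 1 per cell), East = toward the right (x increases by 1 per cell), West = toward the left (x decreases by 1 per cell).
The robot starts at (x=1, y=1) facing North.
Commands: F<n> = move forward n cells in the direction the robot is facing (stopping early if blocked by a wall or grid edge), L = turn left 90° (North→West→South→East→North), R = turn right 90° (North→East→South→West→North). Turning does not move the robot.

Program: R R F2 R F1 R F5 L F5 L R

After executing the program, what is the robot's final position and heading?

Start: (x=1, y=1), facing North
  R: turn right, now facing East
  R: turn right, now facing South
  F2: move forward 2, now at (x=1, y=3)
  R: turn right, now facing West
  F1: move forward 1, now at (x=0, y=3)
  R: turn right, now facing North
  F5: move forward 3/5 (blocked), now at (x=0, y=0)
  L: turn left, now facing West
  F5: move forward 0/5 (blocked), now at (x=0, y=0)
  L: turn left, now facing South
  R: turn right, now facing West
Final: (x=0, y=0), facing West

Answer: Final position: (x=0, y=0), facing West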